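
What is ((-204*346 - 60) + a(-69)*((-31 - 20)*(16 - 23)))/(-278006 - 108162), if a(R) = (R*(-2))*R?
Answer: 1734999/193084 ≈ 8.9857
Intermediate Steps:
a(R) = -2*R² (a(R) = (-2*R)*R = -2*R²)
((-204*346 - 60) + a(-69)*((-31 - 20)*(16 - 23)))/(-278006 - 108162) = ((-204*346 - 60) + (-2*(-69)²)*((-31 - 20)*(16 - 23)))/(-278006 - 108162) = ((-70584 - 60) + (-2*4761)*(-51*(-7)))/(-386168) = (-70644 - 9522*357)*(-1/386168) = (-70644 - 3399354)*(-1/386168) = -3469998*(-1/386168) = 1734999/193084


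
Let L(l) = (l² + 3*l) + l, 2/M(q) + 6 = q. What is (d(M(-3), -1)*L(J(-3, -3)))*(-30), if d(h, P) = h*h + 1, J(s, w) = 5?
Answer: -4250/3 ≈ -1416.7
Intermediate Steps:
M(q) = 2/(-6 + q)
d(h, P) = 1 + h² (d(h, P) = h² + 1 = 1 + h²)
L(l) = l² + 4*l
(d(M(-3), -1)*L(J(-3, -3)))*(-30) = ((1 + (2/(-6 - 3))²)*(5*(4 + 5)))*(-30) = ((1 + (2/(-9))²)*(5*9))*(-30) = ((1 + (2*(-⅑))²)*45)*(-30) = ((1 + (-2/9)²)*45)*(-30) = ((1 + 4/81)*45)*(-30) = ((85/81)*45)*(-30) = (425/9)*(-30) = -4250/3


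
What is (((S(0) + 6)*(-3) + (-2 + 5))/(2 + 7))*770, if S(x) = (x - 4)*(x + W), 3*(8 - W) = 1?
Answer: 59290/9 ≈ 6587.8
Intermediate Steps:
W = 23/3 (W = 8 - 1/3*1 = 8 - 1/3 = 23/3 ≈ 7.6667)
S(x) = (-4 + x)*(23/3 + x) (S(x) = (x - 4)*(x + 23/3) = (-4 + x)*(23/3 + x))
(((S(0) + 6)*(-3) + (-2 + 5))/(2 + 7))*770 = ((((-92/3 + 0**2 + (11/3)*0) + 6)*(-3) + (-2 + 5))/(2 + 7))*770 = ((((-92/3 + 0 + 0) + 6)*(-3) + 3)/9)*770 = (((-92/3 + 6)*(-3) + 3)*(1/9))*770 = ((-74/3*(-3) + 3)*(1/9))*770 = ((74 + 3)*(1/9))*770 = (77*(1/9))*770 = (77/9)*770 = 59290/9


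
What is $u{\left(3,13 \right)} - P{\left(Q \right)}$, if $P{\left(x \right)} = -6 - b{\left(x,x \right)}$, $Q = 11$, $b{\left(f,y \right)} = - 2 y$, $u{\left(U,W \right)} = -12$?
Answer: $-28$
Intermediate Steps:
$P{\left(x \right)} = -6 + 2 x$ ($P{\left(x \right)} = -6 - - 2 x = -6 + 2 x$)
$u{\left(3,13 \right)} - P{\left(Q \right)} = -12 - \left(-6 + 2 \cdot 11\right) = -12 - \left(-6 + 22\right) = -12 - 16 = -28$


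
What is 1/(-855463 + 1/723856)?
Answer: -723856/619232025327 ≈ -1.1690e-6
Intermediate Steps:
1/(-855463 + 1/723856) = 1/(-619232025327/723856) = -723856/619232025327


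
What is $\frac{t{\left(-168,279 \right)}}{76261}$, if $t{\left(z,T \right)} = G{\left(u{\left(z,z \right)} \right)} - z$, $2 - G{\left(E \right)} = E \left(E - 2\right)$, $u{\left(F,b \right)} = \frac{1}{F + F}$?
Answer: $\frac{19191647}{8609561856} \approx 0.0022291$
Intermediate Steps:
$u{\left(F,b \right)} = \frac{1}{2 F}$
$G{\left(E \right)} = 2 - E \left(-2 + E\right)$ ($G{\left(E \right)} = 2 - E \left(E - 2\right) = 2 - E \left(-2 + E\right)$)
$t{\left(z,T \right)} = 2 + \frac{1}{z} - z - \frac{1}{4 z^{2}}$ ($t{\left(z,T \right)} = \left(2 - \left(\frac{1}{2 z}\right)^{2} + 2 \frac{1}{2 z}\right) - z = \left(2 - \frac{1}{4 z^{2}} + \frac{1}{z}\right) - z = \left(2 + \frac{1}{z} - \frac{1}{4 z^{2}}\right) - z = 2 + \frac{1}{z} - z - \frac{1}{4 z^{2}}$)
$\frac{t{\left(-168,279 \right)}}{76261} = \frac{2 + \frac{1}{-168} - -168 - \frac{1}{4 \cdot 28224}}{76261} = \left(2 - \frac{1}{168} + 168 - \frac{1}{112896}\right) \frac{1}{76261} = \frac{19191647}{112896} \cdot \frac{1}{76261} = \frac{19191647}{8609561856}$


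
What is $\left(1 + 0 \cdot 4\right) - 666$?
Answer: $-665$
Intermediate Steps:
$\left(1 + 0 \cdot 4\right) - 666 = \left(1 + 0\right) - 666 = 1 - 666 = -665$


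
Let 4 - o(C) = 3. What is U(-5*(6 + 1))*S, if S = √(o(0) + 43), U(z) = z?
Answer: -70*√11 ≈ -232.16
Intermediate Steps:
o(C) = 1 (o(C) = 4 - 1*3 = 4 - 3 = 1)
S = 2*√11 (S = √(1 + 43) = √44 = 2*√11 ≈ 6.6332)
U(-5*(6 + 1))*S = (-5*(6 + 1))*(2*√11) = (-5*7)*(2*√11) = -70*√11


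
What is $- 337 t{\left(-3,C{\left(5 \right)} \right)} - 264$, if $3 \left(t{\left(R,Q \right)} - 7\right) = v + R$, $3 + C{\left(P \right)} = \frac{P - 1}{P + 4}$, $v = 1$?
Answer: $- \frac{7195}{3} \approx -2398.3$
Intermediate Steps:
$C{\left(P \right)} = -3 + \frac{-1 + P}{4 + P}$ ($C{\left(P \right)} = -3 + \frac{P - 1}{P + 4} = -3 + \frac{-1 + P}{4 + P}$)
$t{\left(R,Q \right)} = \frac{22}{3} + \frac{R}{3}$ ($t{\left(R,Q \right)} = 7 + \frac{1 + R}{3} = 7 + \left(\frac{1}{3} + \frac{R}{3}\right) = \frac{22}{3} + \frac{R}{3}$)
$- 337 t{\left(-3,C{\left(5 \right)} \right)} - 264 = - 337 \left(\frac{22}{3} + \frac{1}{3} \left(-3\right)\right) - 264 = - 337 \left(\frac{22}{3} - 1\right) - 264 = \left(-337\right) \frac{19}{3} - 264 = - \frac{6403}{3} - 264 = - \frac{7195}{3}$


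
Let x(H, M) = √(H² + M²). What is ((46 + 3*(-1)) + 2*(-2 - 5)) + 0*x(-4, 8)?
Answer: 29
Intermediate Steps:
((46 + 3*(-1)) + 2*(-2 - 5)) + 0*x(-4, 8) = ((46 + 3*(-1)) + 2*(-2 - 5)) + 0*√((-4)² + 8²) = ((46 - 3) + 2*(-7)) + 0*√(16 + 64) = (43 - 14) + 0*√80 = 29 + 0*(4*√5) = 29 + 0 = 29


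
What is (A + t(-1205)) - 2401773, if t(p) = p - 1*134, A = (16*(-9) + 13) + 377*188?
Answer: -2332367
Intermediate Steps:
A = 70745 (A = (-144 + 13) + 70876 = -131 + 70876 = 70745)
t(p) = -134 + p (t(p) = p - 134 = -134 + p)
(A + t(-1205)) - 2401773 = (70745 + (-134 - 1205)) - 2401773 = (70745 - 1339) - 2401773 = 69406 - 2401773 = -2332367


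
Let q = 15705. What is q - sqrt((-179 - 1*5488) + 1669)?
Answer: 15705 - I*sqrt(3998) ≈ 15705.0 - 63.23*I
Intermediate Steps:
q - sqrt((-179 - 1*5488) + 1669) = 15705 - sqrt((-179 - 1*5488) + 1669) = 15705 - sqrt((-179 - 5488) + 1669) = 15705 - sqrt(-5667 + 1669) = 15705 - sqrt(-3998) = 15705 - I*sqrt(3998)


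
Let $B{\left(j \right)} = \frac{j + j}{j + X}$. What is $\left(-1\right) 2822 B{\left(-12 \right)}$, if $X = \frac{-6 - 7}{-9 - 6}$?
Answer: $- \frac{1015920}{167} \approx -6083.4$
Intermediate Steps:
$X = \frac{13}{15}$ ($X = - \frac{13}{-15} = \left(-13\right) \left(- \frac{1}{15}\right) = \frac{13}{15} \approx 0.86667$)
$B{\left(j \right)} = \frac{2 j}{\frac{13}{15} + j}$ ($B{\left(j \right)} = \frac{j + j}{j + \frac{13}{15}} = \frac{2 j}{\frac{13}{15} + j}$)
$\left(-1\right) 2822 B{\left(-12 \right)} = \left(-1\right) 2822 \cdot 30 \left(-12\right) \frac{1}{13 + 15 \left(-12\right)} = - 2822 \cdot 30 \left(-12\right) \frac{1}{13 - 180} = - 2822 \cdot 30 \left(-12\right) \frac{1}{-167} = - 2822 \cdot 30 \left(-12\right) \left(- \frac{1}{167}\right) = \left(-2822\right) \frac{360}{167} = - \frac{1015920}{167}$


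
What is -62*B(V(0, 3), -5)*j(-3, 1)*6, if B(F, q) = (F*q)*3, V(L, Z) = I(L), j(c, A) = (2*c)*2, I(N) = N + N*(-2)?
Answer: 0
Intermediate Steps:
I(N) = -N (I(N) = N - 2*N = -N)
j(c, A) = 4*c
V(L, Z) = -L
B(F, q) = 3*F*q
-62*B(V(0, 3), -5)*j(-3, 1)*6 = -62*(3*(-1*0)*(-5))*(4*(-3))*6 = -62*(3*0*(-5))*(-12)*6 = -62*0*(-12)*6 = -0*6 = -62*0 = 0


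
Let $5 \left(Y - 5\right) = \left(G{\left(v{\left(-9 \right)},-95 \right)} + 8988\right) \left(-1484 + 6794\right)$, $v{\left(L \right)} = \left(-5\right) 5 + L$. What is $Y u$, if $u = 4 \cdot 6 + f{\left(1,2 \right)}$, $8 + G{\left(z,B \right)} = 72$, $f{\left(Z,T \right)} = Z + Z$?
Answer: $249943954$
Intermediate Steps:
$v{\left(L \right)} = -25 + L$
$f{\left(Z,T \right)} = 2 Z$
$G{\left(z,B \right)} = 64$ ($G{\left(z,B \right)} = -8 + 72 = 64$)
$Y = 9613229$ ($Y = 5 + \frac{\left(64 + 8988\right) \left(-1484 + 6794\right)}{5} = 5 + \frac{9052 \cdot 5310}{5} = 5 + \frac{1}{5} \cdot 48066120 = 5 + 9613224 = 9613229$)
$u = 26$ ($u = 4 \cdot 6 + 2 \cdot 1 = 24 + 2 = 26$)
$Y u = 9613229 \cdot 26 = 249943954$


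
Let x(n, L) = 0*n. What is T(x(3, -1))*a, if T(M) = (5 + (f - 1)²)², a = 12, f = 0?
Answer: 432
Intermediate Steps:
x(n, L) = 0
T(M) = 36 (T(M) = (5 + (0 - 1)²)² = (5 + (-1)²)² = (5 + 1)² = 6² = 36)
T(x(3, -1))*a = 36*12 = 432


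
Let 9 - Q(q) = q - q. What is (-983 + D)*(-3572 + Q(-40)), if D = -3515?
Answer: 16026374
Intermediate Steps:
Q(q) = 9 (Q(q) = 9 - (q - q) = 9 - 1*0 = 9 + 0 = 9)
(-983 + D)*(-3572 + Q(-40)) = (-983 - 3515)*(-3572 + 9) = -4498*(-3563) = 16026374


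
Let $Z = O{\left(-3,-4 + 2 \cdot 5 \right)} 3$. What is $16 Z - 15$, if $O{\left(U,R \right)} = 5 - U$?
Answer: $369$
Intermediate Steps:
$Z = 24$ ($Z = \left(5 - -3\right) 3 = \left(5 + 3\right) 3 = 8 \cdot 3 = 24$)
$16 Z - 15 = 16 \cdot 24 - 15 = 384 - 15 = 369$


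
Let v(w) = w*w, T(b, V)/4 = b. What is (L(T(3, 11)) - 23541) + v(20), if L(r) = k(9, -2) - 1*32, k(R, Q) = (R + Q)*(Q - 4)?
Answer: -23215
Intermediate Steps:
T(b, V) = 4*b
k(R, Q) = (-4 + Q)*(Q + R) (k(R, Q) = (Q + R)*(-4 + Q) = (-4 + Q)*(Q + R))
v(w) = w²
L(r) = -74 (L(r) = ((-2)² - 4*(-2) - 4*9 - 2*9) - 1*32 = (4 + 8 - 36 - 18) - 32 = -42 - 32 = -74)
(L(T(3, 11)) - 23541) + v(20) = (-74 - 23541) + 20² = -23615 + 400 = -23215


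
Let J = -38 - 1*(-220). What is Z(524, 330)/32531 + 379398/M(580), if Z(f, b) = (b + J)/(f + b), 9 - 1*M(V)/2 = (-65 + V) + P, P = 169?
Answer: -878352915121/3125415825 ≈ -281.04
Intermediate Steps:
J = 182 (J = -38 + 220 = 182)
M(V) = -190 - 2*V (M(V) = 18 - 2*((-65 + V) + 169) = 18 - 2*(104 + V) = 18 + (-208 - 2*V) = -190 - 2*V)
Z(f, b) = (182 + b)/(b + f) (Z(f, b) = (b + 182)/(f + b) = (182 + b)/(b + f))
Z(524, 330)/32531 + 379398/M(580) = ((182 + 330)/(330 + 524))/32531 + 379398/(-190 - 2*580) = (512/854)*(1/32531) + 379398/(-190 - 1160) = ((1/854)*512)*(1/32531) + 379398/(-1350) = (256/427)*(1/32531) + 379398*(-1/1350) = 256/13890737 - 63233/225 = -878352915121/3125415825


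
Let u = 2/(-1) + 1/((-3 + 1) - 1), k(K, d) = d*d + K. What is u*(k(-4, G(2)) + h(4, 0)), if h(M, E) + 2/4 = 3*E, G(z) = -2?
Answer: 7/6 ≈ 1.1667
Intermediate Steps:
h(M, E) = -½ + 3*E
k(K, d) = K + d² (k(K, d) = d² + K = K + d²)
u = -7/3 (u = 2*(-1) + 1/(-2 - 1) = -2 + 1/(-3) = -2 + 1*(-⅓) = -2 - ⅓ = -7/3 ≈ -2.3333)
u*(k(-4, G(2)) + h(4, 0)) = -7*((-4 + (-2)²) + (-½ + 3*0))/3 = -7*((-4 + 4) + (-½ + 0))/3 = -7*(0 - ½)/3 = -7/3*(-½) = 7/6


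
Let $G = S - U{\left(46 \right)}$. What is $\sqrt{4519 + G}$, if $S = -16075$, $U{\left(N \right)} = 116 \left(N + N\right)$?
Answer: $2 i \sqrt{5557} \approx 149.09 i$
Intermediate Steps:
$U{\left(N \right)} = 232 N$ ($U{\left(N \right)} = 116 \cdot 2 N = 232 N$)
$G = -26747$ ($G = -16075 - 232 \cdot 46 = -16075 - 10672 = -26747$)
$\sqrt{4519 + G} = \sqrt{4519 - 26747} = \sqrt{-22228} = 2 i \sqrt{5557}$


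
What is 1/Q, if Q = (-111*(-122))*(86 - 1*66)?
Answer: 1/270840 ≈ 3.6922e-6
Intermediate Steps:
Q = 270840 (Q = 13542*(86 - 66) = 13542*20 = 270840)
1/Q = 1/270840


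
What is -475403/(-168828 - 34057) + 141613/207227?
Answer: 127247490986/42043249895 ≈ 3.0266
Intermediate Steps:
-475403/(-168828 - 34057) + 141613/207227 = -475403/(-202885) + 141613*(1/207227) = -475403*(-1/202885) + 141613/207227 = 475403/202885 + 141613/207227 = 127247490986/42043249895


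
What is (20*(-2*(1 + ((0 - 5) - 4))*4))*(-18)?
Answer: -23040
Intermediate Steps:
(20*(-2*(1 + ((0 - 5) - 4))*4))*(-18) = (20*(-2*(1 + (-5 - 4))*4))*(-18) = (20*(-2*(1 - 9)*4))*(-18) = (20*(-2*(-8)*4))*(-18) = (20*(16*4))*(-18) = (20*64)*(-18) = 1280*(-18) = -23040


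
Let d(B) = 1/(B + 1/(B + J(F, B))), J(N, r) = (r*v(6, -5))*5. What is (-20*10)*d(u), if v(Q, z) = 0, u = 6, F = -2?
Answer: -1200/37 ≈ -32.432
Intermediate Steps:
J(N, r) = 0 (J(N, r) = (r*0)*5 = 0*5 = 0)
d(B) = 1/(B + 1/B) (d(B) = 1/(B + 1/(B + 0)) = 1/(B + 1/B))
(-20*10)*d(u) = (-20*10)*(6/(1 + 6²)) = -1200/(1 + 36) = -1200/37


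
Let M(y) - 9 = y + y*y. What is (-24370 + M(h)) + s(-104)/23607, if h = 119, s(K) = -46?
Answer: -237982213/23607 ≈ -10081.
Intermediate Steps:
M(y) = 9 + y + y² (M(y) = 9 + (y + y*y) = 9 + (y + y²) = 9 + y + y²)
(-24370 + M(h)) + s(-104)/23607 = (-24370 + (9 + 119 + 119²)) - 46/23607 = (-24370 + (9 + 119 + 14161)) - 46*1/23607 = (-24370 + 14289) - 46/23607 = -10081 - 46/23607 = -237982213/23607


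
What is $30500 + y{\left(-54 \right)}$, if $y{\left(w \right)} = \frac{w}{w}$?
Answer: $30501$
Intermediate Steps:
$y{\left(w \right)} = 1$
$30500 + y{\left(-54 \right)} = 30500 + 1 = 30501$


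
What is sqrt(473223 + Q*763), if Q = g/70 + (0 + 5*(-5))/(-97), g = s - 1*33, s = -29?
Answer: 23*sqrt(210210155)/485 ≈ 687.56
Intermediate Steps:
g = -62 (g = -29 - 1*33 = -29 - 33 = -62)
Q = -2132/3395 (Q = -62/70 + (0 + 5*(-5))/(-97) = -62*1/70 + (0 - 25)*(-1/97) = -31/35 - 25*(-1/97) = -31/35 + 25/97 = -2132/3395 ≈ -0.62798)
sqrt(473223 + Q*763) = sqrt(473223 - 2132/3395*763) = sqrt(473223 - 232388/485) = sqrt(229280767/485) = 23*sqrt(210210155)/485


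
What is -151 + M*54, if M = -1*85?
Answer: -4741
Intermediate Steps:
M = -85
-151 + M*54 = -151 - 85*54 = -151 - 4590 = -4741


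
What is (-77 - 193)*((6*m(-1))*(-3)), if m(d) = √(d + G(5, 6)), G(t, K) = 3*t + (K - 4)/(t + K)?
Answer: 9720*√429/11 ≈ 18302.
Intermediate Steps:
G(t, K) = 3*t + (-4 + K)/(K + t)
m(d) = √(167/11 + d) (m(d) = √(d + (-4 + 6 + 3*5² + 3*6*5)/(6 + 5)) = √(d + (-4 + 6 + 3*25 + 90)/11) = √(d + (-4 + 6 + 75 + 90)/11) = √(d + (1/11)*167) = √(d + 167/11) = √(167/11 + d))
(-77 - 193)*((6*m(-1))*(-3)) = (-77 - 193)*((6*(√(1837 + 121*(-1))/11))*(-3)) = -270*6*(√(1837 - 121)/11)*(-3) = -270*6*(√1716/11)*(-3) = -270*6*((2*√429)/11)*(-3) = -270*6*(2*√429/11)*(-3) = -270*12*√429/11*(-3) = -(-9720)*√429/11 = 9720*√429/11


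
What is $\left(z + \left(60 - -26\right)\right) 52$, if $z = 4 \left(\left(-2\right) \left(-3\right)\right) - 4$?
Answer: $5512$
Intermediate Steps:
$z = 20$ ($z = 4 \cdot 6 - 4 = 24 - 4 = 20$)
$\left(z + \left(60 - -26\right)\right) 52 = \left(20 + \left(60 - -26\right)\right) 52 = \left(20 + \left(60 + 26\right)\right) 52 = \left(20 + 86\right) 52 = 106 \cdot 52 = 5512$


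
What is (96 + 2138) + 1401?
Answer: 3635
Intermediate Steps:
(96 + 2138) + 1401 = 2234 + 1401 = 3635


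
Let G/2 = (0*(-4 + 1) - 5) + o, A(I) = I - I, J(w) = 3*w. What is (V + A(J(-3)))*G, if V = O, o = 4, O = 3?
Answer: -6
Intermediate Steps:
A(I) = 0
V = 3
G = -2 (G = 2*((0*(-4 + 1) - 5) + 4) = 2*((0*(-3) - 5) + 4) = 2*((0 - 5) + 4) = 2*(-5 + 4) = 2*(-1) = -2)
(V + A(J(-3)))*G = (3 + 0)*(-2) = 3*(-2) = -6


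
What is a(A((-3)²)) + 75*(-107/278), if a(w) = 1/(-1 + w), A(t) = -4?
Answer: -40403/1390 ≈ -29.067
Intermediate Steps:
a(A((-3)²)) + 75*(-107/278) = 1/(-1 - 4) + 75*(-107/278) = 1/(-5) + 75*(-107*1/278) = -⅕ + 75*(-107/278) = -⅕ - 8025/278 = -40403/1390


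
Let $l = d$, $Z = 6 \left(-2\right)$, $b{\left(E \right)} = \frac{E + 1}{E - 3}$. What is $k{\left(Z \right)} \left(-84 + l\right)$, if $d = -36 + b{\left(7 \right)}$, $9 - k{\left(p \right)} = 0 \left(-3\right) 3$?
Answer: $-1062$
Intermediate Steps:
$b{\left(E \right)} = \frac{1 + E}{-3 + E}$
$Z = -12$
$k{\left(p \right)} = 9$ ($k{\left(p \right)} = 9 - 0 \left(-3\right) 3 = 9 - 0 \cdot 3 = 9 - 0 = 9 + 0 = 9$)
$d = -34$ ($d = -36 + \frac{1 + 7}{-3 + 7} = -36 + \frac{1}{4} \cdot 8 = -36 + 2 = -34$)
$l = -34$
$k{\left(Z \right)} \left(-84 + l\right) = 9 \left(-84 - 34\right) = 9 \left(-118\right) = -1062$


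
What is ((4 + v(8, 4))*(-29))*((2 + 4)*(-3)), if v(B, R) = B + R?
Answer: 8352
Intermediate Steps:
((4 + v(8, 4))*(-29))*((2 + 4)*(-3)) = ((4 + (8 + 4))*(-29))*((2 + 4)*(-3)) = ((4 + 12)*(-29))*(6*(-3)) = (16*(-29))*(-18) = -464*(-18) = 8352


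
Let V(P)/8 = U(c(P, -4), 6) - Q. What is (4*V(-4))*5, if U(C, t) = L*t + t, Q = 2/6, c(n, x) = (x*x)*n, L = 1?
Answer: 5600/3 ≈ 1866.7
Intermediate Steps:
c(n, x) = n*x² (c(n, x) = x²*n = n*x²)
Q = ⅓ (Q = 2*(⅙) = ⅓ ≈ 0.33333)
U(C, t) = 2*t (U(C, t) = 1*t + t = t + t = 2*t)
V(P) = 280/3 (V(P) = 8*(2*6 - 1*⅓) = 8*(12 - ⅓) = 8*(35/3) = 280/3)
(4*V(-4))*5 = (4*(280/3))*5 = (1120/3)*5 = 5600/3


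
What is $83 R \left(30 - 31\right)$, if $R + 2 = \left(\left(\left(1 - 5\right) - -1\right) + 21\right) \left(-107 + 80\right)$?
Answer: $40504$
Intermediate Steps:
$R = -488$ ($R = -2 + \left(\left(\left(1 - 5\right) - -1\right) + 21\right) \left(-107 + 80\right) = -2 + \left(\left(\left(1 - 5\right) + 1\right) + 21\right) \left(-27\right) = -2 + \left(\left(-4 + 1\right) + 21\right) \left(-27\right) = -2 + \left(-3 + 21\right) \left(-27\right) = -2 + 18 \left(-27\right) = -2 - 486 = -488$)
$83 R \left(30 - 31\right) = 83 \left(-488\right) \left(30 - 31\right) = - 40504 \left(30 - 31\right) = \left(-40504\right) \left(-1\right) = 40504$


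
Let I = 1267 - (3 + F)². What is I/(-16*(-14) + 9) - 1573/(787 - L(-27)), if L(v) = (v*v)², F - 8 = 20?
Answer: 162746633/123642382 ≈ 1.3163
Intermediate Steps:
F = 28 (F = 8 + 20 = 28)
L(v) = v⁴ (L(v) = (v²)² = v⁴)
I = 306 (I = 1267 - (3 + 28)² = 1267 - 1*31² = 1267 - 1*961 = 1267 - 961 = 306)
I/(-16*(-14) + 9) - 1573/(787 - L(-27)) = 306/(-16*(-14) + 9) - 1573/(787 - 1*(-27)⁴) = 306/(224 + 9) - 1573/(787 - 1*531441) = 306/233 - 1573/(787 - 531441) = 306*(1/233) - 1573/(-530654) = 306/233 - 1573*(-1/530654) = 306/233 + 1573/530654 = 162746633/123642382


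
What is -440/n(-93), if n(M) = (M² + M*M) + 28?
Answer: -220/8663 ≈ -0.025395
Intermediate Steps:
n(M) = 28 + 2*M² (n(M) = (M² + M²) + 28 = 2*M² + 28 = 28 + 2*M²)
-440/n(-93) = -440/(28 + 2*(-93)²) = -440/(28 + 2*8649) = -440/(28 + 17298) = -440/17326 = -440*1/17326 = -220/8663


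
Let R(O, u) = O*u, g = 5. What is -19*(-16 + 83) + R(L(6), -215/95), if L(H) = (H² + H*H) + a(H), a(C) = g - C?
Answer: -27240/19 ≈ -1433.7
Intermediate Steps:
a(C) = 5 - C
L(H) = 5 - H + 2*H² (L(H) = (H² + H*H) + (5 - H) = (H² + H²) + (5 - H) = 2*H² + (5 - H) = 5 - H + 2*H²)
-19*(-16 + 83) + R(L(6), -215/95) = -19*(-16 + 83) + (5 - 1*6 + 2*6²)*(-215/95) = -19*67 + (5 - 6 + 2*36)*(-215*1/95) = -1273 + (5 - 6 + 72)*(-43/19) = -1273 + 71*(-43/19) = -1273 - 3053/19 = -27240/19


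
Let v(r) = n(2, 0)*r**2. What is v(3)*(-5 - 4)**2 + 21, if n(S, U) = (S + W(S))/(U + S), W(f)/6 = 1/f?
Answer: 3687/2 ≈ 1843.5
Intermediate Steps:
W(f) = 6/f
n(S, U) = (S + 6/S)/(S + U) (n(S, U) = (S + 6/S)/(U + S) = (S + 6/S)/(S + U))
v(r) = 5*r**2/2 (v(r) = ((6 + 2**2)/(2*(2 + 0)))*r**2 = ((1/2)*(6 + 4)/2)*r**2 = ((1/2)*(1/2)*10)*r**2 = 5*r**2/2)
v(3)*(-5 - 4)**2 + 21 = ((5/2)*3**2)*(-5 - 4)**2 + 21 = ((5/2)*9)*(-9)**2 + 21 = (45/2)*81 + 21 = 3645/2 + 21 = 3687/2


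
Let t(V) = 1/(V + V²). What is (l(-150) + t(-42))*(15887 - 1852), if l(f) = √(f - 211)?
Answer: 2005/246 + 266665*I ≈ 8.1504 + 2.6667e+5*I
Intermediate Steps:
l(f) = √(-211 + f)
(l(-150) + t(-42))*(15887 - 1852) = (√(-211 - 150) + 1/((-42)*(1 - 42)))*(15887 - 1852) = (√(-361) - 1/42/(-41))*14035 = (19*I - 1/42*(-1/41))*14035 = (19*I + 1/1722)*14035 = (1/1722 + 19*I)*14035 = 2005/246 + 266665*I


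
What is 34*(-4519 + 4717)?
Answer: 6732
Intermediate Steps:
34*(-4519 + 4717) = 34*198 = 6732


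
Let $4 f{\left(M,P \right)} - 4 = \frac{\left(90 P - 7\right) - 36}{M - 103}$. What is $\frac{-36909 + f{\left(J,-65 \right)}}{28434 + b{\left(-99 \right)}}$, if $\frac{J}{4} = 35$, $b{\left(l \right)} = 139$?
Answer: $- \frac{5468277}{4228804} \approx -1.2931$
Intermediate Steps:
$J = 140$ ($J = 4 \cdot 35 = 140$)
$f{\left(M,P \right)} = 1 + \frac{-43 + 90 P}{4 \left(-103 + M\right)}$ ($f{\left(M,P \right)} = 1 + \frac{\left(\left(90 P - 7\right) - 36\right) \frac{1}{M - 103}}{4} = 1 + \frac{\left(\left(-7 + 90 P\right) - 36\right) \frac{1}{-103 + M}}{4} = 1 + \frac{\left(-43 + 90 P\right) \frac{1}{-103 + M}}{4} = 1 + \frac{\frac{1}{-103 + M} \left(-43 + 90 P\right)}{4} = 1 + \frac{-43 + 90 P}{4 \left(-103 + M\right)}$)
$\frac{-36909 + f{\left(J,-65 \right)}}{28434 + b{\left(-99 \right)}} = \frac{-36909 + \frac{-455 + 4 \cdot 140 + 90 \left(-65\right)}{4 \left(-103 + 140\right)}}{28434 + 139} = \frac{-36909 + \frac{-455 + 560 - 5850}{4 \cdot 37}}{28573} = \left(-36909 + \frac{1}{4} \cdot \frac{1}{37} \left(-5745\right)\right) \frac{1}{28573} = \left(-36909 - \frac{5745}{148}\right) \frac{1}{28573} = \left(- \frac{5468277}{148}\right) \frac{1}{28573} = - \frac{5468277}{4228804}$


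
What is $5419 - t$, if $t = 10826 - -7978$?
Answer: $-13385$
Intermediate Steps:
$t = 18804$ ($t = 10826 + 7978 = 18804$)
$5419 - t = 5419 - 18804 = -13385$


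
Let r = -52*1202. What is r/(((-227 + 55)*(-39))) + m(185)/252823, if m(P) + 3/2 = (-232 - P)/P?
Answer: -112440680201/12067241790 ≈ -9.3178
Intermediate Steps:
m(P) = -3/2 + (-232 - P)/P
r = -62504
r/(((-227 + 55)*(-39))) + m(185)/252823 = -62504*(-1/(39*(-227 + 55))) + (-5/2 - 232/185)/252823 = -62504/((-172*(-39))) + (-5/2 - 232*1/185)*(1/252823) = -62504/6708 + (-5/2 - 232/185)*(1/252823) = -62504*1/6708 - 1389/370*1/252823 = -1202/129 - 1389/93544510 = -112440680201/12067241790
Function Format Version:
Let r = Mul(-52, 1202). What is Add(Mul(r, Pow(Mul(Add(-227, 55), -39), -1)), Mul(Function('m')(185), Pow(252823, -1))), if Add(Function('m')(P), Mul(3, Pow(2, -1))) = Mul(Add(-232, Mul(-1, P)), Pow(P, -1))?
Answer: Rational(-112440680201, 12067241790) ≈ -9.3178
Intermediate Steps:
Function('m')(P) = Add(Rational(-3, 2), Mul(Pow(P, -1), Add(-232, Mul(-1, P)))) (Function('m')(P) = Add(Rational(-3, 2), Mul(Add(-232, Mul(-1, P)), Pow(P, -1))) = Add(Rational(-3, 2), Mul(Pow(P, -1), Add(-232, Mul(-1, P)))))
r = -62504
Add(Mul(r, Pow(Mul(Add(-227, 55), -39), -1)), Mul(Function('m')(185), Pow(252823, -1))) = Add(Mul(-62504, Pow(Mul(Add(-227, 55), -39), -1)), Mul(Add(Rational(-5, 2), Mul(-232, Pow(185, -1))), Pow(252823, -1))) = Add(Mul(-62504, Pow(Mul(-172, -39), -1)), Mul(Add(Rational(-5, 2), Mul(-232, Rational(1, 185))), Rational(1, 252823))) = Add(Mul(-62504, Pow(6708, -1)), Mul(Add(Rational(-5, 2), Rational(-232, 185)), Rational(1, 252823))) = Add(Mul(-62504, Rational(1, 6708)), Mul(Rational(-1389, 370), Rational(1, 252823))) = Add(Rational(-1202, 129), Rational(-1389, 93544510)) = Rational(-112440680201, 12067241790)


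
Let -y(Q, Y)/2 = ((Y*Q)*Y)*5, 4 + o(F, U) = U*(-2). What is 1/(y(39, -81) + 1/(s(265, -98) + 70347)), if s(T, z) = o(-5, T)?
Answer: -69813/178636806269 ≈ -3.9081e-7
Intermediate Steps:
o(F, U) = -4 - 2*U (o(F, U) = -4 + U*(-2) = -4 - 2*U)
s(T, z) = -4 - 2*T
y(Q, Y) = -10*Q*Y² (y(Q, Y) = -2*(Y*Q)*Y*5 = -2*(Q*Y)*Y*5 = -2*Q*Y²*5 = -10*Q*Y²)
1/(y(39, -81) + 1/(s(265, -98) + 70347)) = 1/(-10*39*(-81)² + 1/((-4 - 2*265) + 70347)) = 1/(-10*39*6561 + 1/((-4 - 530) + 70347)) = 1/(-2558790 + 1/(-534 + 70347)) = 1/(-2558790 + 1/69813) = 1/(-178636806269/69813) = -69813/178636806269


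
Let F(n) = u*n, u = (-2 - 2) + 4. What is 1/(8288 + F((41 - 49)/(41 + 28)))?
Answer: 1/8288 ≈ 0.00012066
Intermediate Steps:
u = 0 (u = -4 + 4 = 0)
F(n) = 0 (F(n) = 0*n = 0)
1/(8288 + F((41 - 49)/(41 + 28))) = 1/(8288 + 0) = 1/8288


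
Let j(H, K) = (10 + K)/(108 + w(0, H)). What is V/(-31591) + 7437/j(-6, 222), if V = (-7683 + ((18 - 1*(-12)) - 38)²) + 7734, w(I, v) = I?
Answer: 6343434539/1832278 ≈ 3462.0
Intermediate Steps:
j(H, K) = 5/54 + K/108 (j(H, K) = (10 + K)/(108 + 0) = (10 + K)/108 = (10 + K)*(1/108) = 5/54 + K/108)
V = 115 (V = (-7683 + ((18 + 12) - 38)²) + 7734 = (-7683 + (30 - 38)²) + 7734 = (-7683 + (-8)²) + 7734 = (-7683 + 64) + 7734 = -7619 + 7734 = 115)
V/(-31591) + 7437/j(-6, 222) = 115/(-31591) + 7437/(5/54 + (1/108)*222) = 115*(-1/31591) + 7437/(5/54 + 37/18) = -115/31591 + 7437/(58/27) = -115/31591 + 7437*(27/58) = -115/31591 + 200799/58 = 6343434539/1832278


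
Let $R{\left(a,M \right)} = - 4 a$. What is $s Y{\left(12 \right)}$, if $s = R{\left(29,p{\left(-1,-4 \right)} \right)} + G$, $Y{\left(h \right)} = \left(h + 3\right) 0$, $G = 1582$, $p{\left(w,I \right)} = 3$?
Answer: $0$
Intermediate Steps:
$Y{\left(h \right)} = 0$ ($Y{\left(h \right)} = \left(3 + h\right) 0 = 0$)
$s = 1466$ ($s = \left(-4\right) 29 + 1582 = -116 + 1582 = 1466$)
$s Y{\left(12 \right)} = 1466 \cdot 0 = 0$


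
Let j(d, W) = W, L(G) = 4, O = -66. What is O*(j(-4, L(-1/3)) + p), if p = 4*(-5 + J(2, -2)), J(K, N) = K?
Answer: 528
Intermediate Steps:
p = -12 (p = 4*(-5 + 2) = 4*(-3) = -12)
O*(j(-4, L(-1/3)) + p) = -66*(4 - 12) = -66*(-8) = 528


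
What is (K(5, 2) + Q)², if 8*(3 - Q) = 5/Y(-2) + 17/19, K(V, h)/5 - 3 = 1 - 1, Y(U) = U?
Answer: 30614089/92416 ≈ 331.26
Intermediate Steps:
K(V, h) = 15 (K(V, h) = 15 + 5*(1 - 1) = 15 + 5*0 = 15 + 0 = 15)
Q = 973/304 (Q = 3 - (5/(-2) + 17/19)/8 = 3 - (5*(-½) + 17*(1/19))/8 = 3 - (-5/2 + 17/19)/8 = 3 - ⅛*(-61/38) = 3 + 61/304 = 973/304 ≈ 3.2007)
(K(5, 2) + Q)² = (15 + 973/304)² = (5533/304)² = 30614089/92416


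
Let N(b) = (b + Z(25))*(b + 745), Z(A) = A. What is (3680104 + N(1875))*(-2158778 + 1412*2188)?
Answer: 8057906914512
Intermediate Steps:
N(b) = (25 + b)*(745 + b) (N(b) = (b + 25)*(b + 745) = (25 + b)*(745 + b))
(3680104 + N(1875))*(-2158778 + 1412*2188) = (3680104 + (18625 + 1875² + 770*1875))*(-2158778 + 1412*2188) = (3680104 + (18625 + 3515625 + 1443750))*(-2158778 + 3089456) = (3680104 + 4978000)*930678 = 8658104*930678 = 8057906914512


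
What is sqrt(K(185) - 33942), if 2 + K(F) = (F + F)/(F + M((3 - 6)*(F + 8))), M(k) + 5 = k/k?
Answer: I*sqrt(1111972414)/181 ≈ 184.23*I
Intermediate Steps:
M(k) = -4 (M(k) = -5 + k/k = -5 + 1 = -4)
K(F) = -2 + 2*F/(-4 + F) (K(F) = -2 + (F + F)/(F - 4) = -2 + (2*F)/(-4 + F) = -2 + 2*F/(-4 + F))
sqrt(K(185) - 33942) = sqrt(8/(-4 + 185) - 33942) = sqrt(8/181 - 33942) = sqrt(-6143494/181) = I*sqrt(1111972414)/181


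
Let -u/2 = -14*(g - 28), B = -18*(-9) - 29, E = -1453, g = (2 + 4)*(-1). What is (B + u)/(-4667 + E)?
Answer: 91/680 ≈ 0.13382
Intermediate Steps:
g = -6 (g = 6*(-1) = -6)
B = 133 (B = 162 - 29 = 133)
u = -952 (u = -(-28)*(-6 - 28) = -(-28)*(-34) = -2*476 = -952)
(B + u)/(-4667 + E) = (133 - 952)/(-4667 - 1453) = -819/(-6120) = -819*(-1/6120) = 91/680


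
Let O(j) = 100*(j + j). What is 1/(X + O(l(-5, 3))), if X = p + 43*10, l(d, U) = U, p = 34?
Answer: 1/1064 ≈ 0.00093985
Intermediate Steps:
X = 464 (X = 34 + 43*10 = 34 + 430 = 464)
O(j) = 200*j (O(j) = 100*(2*j) = 200*j)
1/(X + O(l(-5, 3))) = 1/(464 + 200*3) = 1/(464 + 600) = 1/1064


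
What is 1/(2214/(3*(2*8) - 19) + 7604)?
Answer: 29/222730 ≈ 0.00013020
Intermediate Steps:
1/(2214/(3*(2*8) - 19) + 7604) = 1/(2214/(3*16 - 19) + 7604) = 1/(2214/(48 - 19) + 7604) = 1/(2214/29 + 7604) = 1/(222730/29) = 29/222730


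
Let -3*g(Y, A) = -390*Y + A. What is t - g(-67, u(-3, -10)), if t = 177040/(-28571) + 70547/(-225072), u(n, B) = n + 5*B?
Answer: 55854466282991/6430532112 ≈ 8685.8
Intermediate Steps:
g(Y, A) = 130*Y - A/3 (g(Y, A) = -(-390*Y + A)/3 = -(A - 390*Y)/3 = 130*Y - A/3)
t = -41862345217/6430532112 (t = 177040*(-1/28571) + 70547*(-1/225072) = -177040/28571 - 70547/225072 = -41862345217/6430532112 ≈ -6.5099)
t - g(-67, u(-3, -10)) = -41862345217/6430532112 - (130*(-67) - (-3 + 5*(-10))/3) = -41862345217/6430532112 - (-8710 - (-3 - 50)/3) = -41862345217/6430532112 - (-8710 - ⅓*(-53)) = -41862345217/6430532112 - (-8710 + 53/3) = -41862345217/6430532112 - 1*(-26077/3) = -41862345217/6430532112 + 26077/3 = 55854466282991/6430532112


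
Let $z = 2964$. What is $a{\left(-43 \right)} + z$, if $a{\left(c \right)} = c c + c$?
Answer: $4770$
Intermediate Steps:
$a{\left(c \right)} = c + c^{2}$ ($a{\left(c \right)} = c^{2} + c = c + c^{2}$)
$a{\left(-43 \right)} + z = - 43 \left(1 - 43\right) + 2964 = \left(-43\right) \left(-42\right) + 2964 = 1806 + 2964 = 4770$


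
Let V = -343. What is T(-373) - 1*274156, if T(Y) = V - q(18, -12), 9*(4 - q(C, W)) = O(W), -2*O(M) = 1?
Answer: -4941055/18 ≈ -2.7450e+5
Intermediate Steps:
O(M) = -1/2 (O(M) = -1/2*1 = -1/2)
q(C, W) = 73/18 (q(C, W) = 4 - 1/9*(-1/2) = 4 + 1/18 = 73/18)
T(Y) = -6247/18 (T(Y) = -343 - 1*73/18 = -343 - 73/18 = -6247/18)
T(-373) - 1*274156 = -6247/18 - 1*274156 = -6247/18 - 274156 = -4941055/18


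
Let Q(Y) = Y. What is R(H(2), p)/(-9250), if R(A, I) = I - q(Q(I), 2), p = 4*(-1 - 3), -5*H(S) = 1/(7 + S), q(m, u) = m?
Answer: 0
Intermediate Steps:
H(S) = -1/(5*(7 + S))
p = -16 (p = 4*(-4) = -16)
R(A, I) = 0 (R(A, I) = I - I = 0)
R(H(2), p)/(-9250) = 0/(-9250) = 0*(-1/9250) = 0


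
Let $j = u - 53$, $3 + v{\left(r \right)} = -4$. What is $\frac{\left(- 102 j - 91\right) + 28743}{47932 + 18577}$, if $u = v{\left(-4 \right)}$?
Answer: $\frac{34772}{66509} \approx 0.52282$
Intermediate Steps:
$v{\left(r \right)} = -7$ ($v{\left(r \right)} = -3 - 4 = -7$)
$u = -7$
$j = -60$ ($j = -7 - 53 = -60$)
$\frac{\left(- 102 j - 91\right) + 28743}{47932 + 18577} = \frac{\left(\left(-102\right) \left(-60\right) - 91\right) + 28743}{47932 + 18577} = \frac{\left(6120 - 91\right) + 28743}{66509} = \left(6029 + 28743\right) \frac{1}{66509} = 34772 \cdot \frac{1}{66509} = \frac{34772}{66509}$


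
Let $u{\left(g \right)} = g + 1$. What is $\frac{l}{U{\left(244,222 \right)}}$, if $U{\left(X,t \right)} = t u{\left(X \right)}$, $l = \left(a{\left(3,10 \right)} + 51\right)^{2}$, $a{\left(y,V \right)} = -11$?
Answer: $\frac{160}{5439} \approx 0.029417$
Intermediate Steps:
$u{\left(g \right)} = 1 + g$
$l = 1600$ ($l = \left(-11 + 51\right)^{2} = 40^{2} = 1600$)
$U{\left(X,t \right)} = t \left(1 + X\right)$
$\frac{l}{U{\left(244,222 \right)}} = \frac{1600}{222 \left(1 + 244\right)} = \frac{1600}{222 \cdot 245} = \frac{1600}{54390} = 1600 \cdot \frac{1}{54390} = \frac{160}{5439}$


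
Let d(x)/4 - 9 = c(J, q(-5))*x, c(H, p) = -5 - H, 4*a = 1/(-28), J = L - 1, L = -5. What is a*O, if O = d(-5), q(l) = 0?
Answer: -⅐ ≈ -0.14286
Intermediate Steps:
J = -6 (J = -5 - 1 = -6)
a = -1/112 (a = (¼)/(-28) = (¼)*(-1/28) = -1/112 ≈ -0.0089286)
d(x) = 36 + 4*x (d(x) = 36 + 4*((-5 - 1*(-6))*x) = 36 + 4*((-5 + 6)*x) = 36 + 4*(1*x) = 36 + 4*x)
O = 16 (O = 36 + 4*(-5) = 36 - 20 = 16)
a*O = -1/112*16 = -⅐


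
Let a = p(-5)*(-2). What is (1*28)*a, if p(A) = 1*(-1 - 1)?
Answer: 112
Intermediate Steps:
p(A) = -2 (p(A) = 1*(-2) = -2)
a = 4 (a = -2*(-2) = 4)
(1*28)*a = (1*28)*4 = 28*4 = 112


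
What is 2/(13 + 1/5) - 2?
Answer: -61/33 ≈ -1.8485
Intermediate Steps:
2/(13 + 1/5) - 2 = 2/(13 + ⅕) - 2 = 2/(66/5) - 2 = 2*(5/66) - 2 = 5/33 - 2 = -61/33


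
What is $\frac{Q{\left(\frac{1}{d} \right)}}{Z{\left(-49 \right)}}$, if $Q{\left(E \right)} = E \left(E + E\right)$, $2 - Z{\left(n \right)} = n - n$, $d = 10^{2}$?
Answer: $\frac{1}{10000} \approx 0.0001$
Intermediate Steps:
$d = 100$
$Z{\left(n \right)} = 2$ ($Z{\left(n \right)} = 2 - \left(n - n\right) = 2 - 0 = 2 + 0 = 2$)
$Q{\left(E \right)} = 2 E^{2}$ ($Q{\left(E \right)} = E 2 E = 2 E^{2}$)
$\frac{Q{\left(\frac{1}{d} \right)}}{Z{\left(-49 \right)}} = \frac{2 \left(\frac{1}{100}\right)^{2}}{2} = \frac{2}{10000} \cdot \frac{1}{2} = 2 \cdot \frac{1}{10000} \cdot \frac{1}{2} = \frac{1}{5000} \cdot \frac{1}{2} = \frac{1}{10000}$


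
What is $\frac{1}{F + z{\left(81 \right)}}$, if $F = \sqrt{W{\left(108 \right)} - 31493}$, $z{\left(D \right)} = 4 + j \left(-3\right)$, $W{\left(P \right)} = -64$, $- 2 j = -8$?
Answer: $- \frac{8}{31621} - \frac{i \sqrt{31557}}{31621} \approx -0.000253 - 0.0056179 i$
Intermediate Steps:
$j = 4$ ($j = \left(- \frac{1}{2}\right) \left(-8\right) = 4$)
$z{\left(D \right)} = -8$ ($z{\left(D \right)} = 4 + 4 \left(-3\right) = 4 - 12 = -8$)
$F = i \sqrt{31557}$ ($F = \sqrt{-64 - 31493} = \sqrt{-31557} = i \sqrt{31557} \approx 177.64 i$)
$\frac{1}{F + z{\left(81 \right)}} = \frac{1}{i \sqrt{31557} - 8} = \frac{1}{-8 + i \sqrt{31557}}$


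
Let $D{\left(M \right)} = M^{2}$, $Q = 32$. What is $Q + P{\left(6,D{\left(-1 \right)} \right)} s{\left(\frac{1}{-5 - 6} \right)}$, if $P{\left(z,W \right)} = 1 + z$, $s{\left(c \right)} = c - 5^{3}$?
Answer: $- \frac{9280}{11} \approx -843.64$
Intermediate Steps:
$s{\left(c \right)} = -125 + c$ ($s{\left(c \right)} = c - 125 = -125 + c$)
$Q + P{\left(6,D{\left(-1 \right)} \right)} s{\left(\frac{1}{-5 - 6} \right)} = 32 + \left(1 + 6\right) \left(-125 + \frac{1}{-5 - 6}\right) = 32 + 7 \left(-125 + \frac{1}{-11}\right) = 32 + 7 \left(-125 - \frac{1}{11}\right) = 32 + 7 \left(- \frac{1376}{11}\right) = 32 - \frac{9632}{11} = - \frac{9280}{11}$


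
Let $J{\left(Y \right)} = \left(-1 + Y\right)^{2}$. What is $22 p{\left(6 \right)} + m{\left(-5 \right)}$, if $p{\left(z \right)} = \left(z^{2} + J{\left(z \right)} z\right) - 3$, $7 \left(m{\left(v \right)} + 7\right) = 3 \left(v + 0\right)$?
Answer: $\frac{28118}{7} \approx 4016.9$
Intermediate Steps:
$m{\left(v \right)} = -7 + \frac{3 v}{7}$ ($m{\left(v \right)} = -7 + \frac{3 \left(v + 0\right)}{7} = -7 + \frac{3 v}{7}$)
$p{\left(z \right)} = -3 + z^{2} + z \left(-1 + z\right)^{2}$ ($p{\left(z \right)} = \left(z^{2} + \left(-1 + z\right)^{2} z\right) - 3 = \left(z^{2} + z \left(-1 + z\right)^{2}\right) - 3 = -3 + z^{2} + z \left(-1 + z\right)^{2}$)
$22 p{\left(6 \right)} + m{\left(-5 \right)} = 22 \left(-3 + 6 + 6^{3} - 6^{2}\right) + \left(-7 + \frac{3}{7} \left(-5\right)\right) = 22 \left(-3 + 6 + 216 - 36\right) - \frac{64}{7} = 22 \cdot 183 - \frac{64}{7} = 4026 - \frac{64}{7} = \frac{28118}{7}$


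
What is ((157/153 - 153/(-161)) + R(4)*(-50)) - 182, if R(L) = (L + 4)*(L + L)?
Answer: -83260120/24633 ≈ -3380.0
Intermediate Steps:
R(L) = 2*L*(4 + L) (R(L) = (4 + L)*(2*L) = 2*L*(4 + L))
((157/153 - 153/(-161)) + R(4)*(-50)) - 182 = ((157/153 - 153/(-161)) + (2*4*(4 + 4))*(-50)) - 182 = ((157*(1/153) - 153*(-1/161)) + (2*4*8)*(-50)) - 182 = ((157/153 + 153/161) + 64*(-50)) - 182 = (48686/24633 - 3200) - 182 = -78776914/24633 - 182 = -83260120/24633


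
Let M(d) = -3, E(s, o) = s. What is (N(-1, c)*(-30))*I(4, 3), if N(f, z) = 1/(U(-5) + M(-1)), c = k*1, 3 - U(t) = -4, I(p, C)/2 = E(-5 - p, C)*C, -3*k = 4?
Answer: 405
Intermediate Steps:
k = -4/3 (k = -1/3*4 = -4/3 ≈ -1.3333)
I(p, C) = 2*C*(-5 - p) (I(p, C) = 2*((-5 - p)*C) = 2*(C*(-5 - p)) = 2*C*(-5 - p))
U(t) = 7 (U(t) = 3 - 1*(-4) = 3 + 4 = 7)
c = -4/3 (c = -4/3*1 = -4/3 ≈ -1.3333)
N(f, z) = 1/4 (N(f, z) = 1/(7 - 3) = 1/4)
(N(-1, c)*(-30))*I(4, 3) = ((1/4)*(-30))*(-2*3*(5 + 4)) = -(-15)*3*9 = -15/2*(-54) = 405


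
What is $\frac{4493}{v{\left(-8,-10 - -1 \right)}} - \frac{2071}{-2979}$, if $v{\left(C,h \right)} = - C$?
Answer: $\frac{13401215}{23832} \approx 562.32$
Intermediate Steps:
$\frac{4493}{v{\left(-8,-10 - -1 \right)}} - \frac{2071}{-2979} = \frac{4493}{\left(-1\right) \left(-8\right)} - \frac{2071}{-2979} = \frac{4493}{8} - - \frac{2071}{2979} = 4493 \cdot \frac{1}{8} + \frac{2071}{2979} = \frac{4493}{8} + \frac{2071}{2979} = \frac{13401215}{23832}$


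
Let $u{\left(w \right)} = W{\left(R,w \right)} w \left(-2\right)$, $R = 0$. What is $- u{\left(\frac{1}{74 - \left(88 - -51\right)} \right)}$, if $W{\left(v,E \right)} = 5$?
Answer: $- \frac{2}{13} \approx -0.15385$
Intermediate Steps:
$u{\left(w \right)} = - 10 w$ ($u{\left(w \right)} = 5 w \left(-2\right) = - 10 w$)
$- u{\left(\frac{1}{74 - \left(88 - -51\right)} \right)} = - \frac{-10}{74 - \left(88 - -51\right)} = - \frac{-10}{74 - 139} = - \frac{-10}{-65} = - \frac{\left(-10\right) \left(-1\right)}{65} = \left(-1\right) \frac{2}{13} = - \frac{2}{13}$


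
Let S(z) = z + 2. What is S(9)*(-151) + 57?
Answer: -1604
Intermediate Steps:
S(z) = 2 + z
S(9)*(-151) + 57 = (2 + 9)*(-151) + 57 = 11*(-151) + 57 = -1661 + 57 = -1604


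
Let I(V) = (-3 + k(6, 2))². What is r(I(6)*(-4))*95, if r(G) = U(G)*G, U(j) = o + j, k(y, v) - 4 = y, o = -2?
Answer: 3686760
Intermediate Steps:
k(y, v) = 4 + y
U(j) = -2 + j
I(V) = 49 (I(V) = (-3 + (4 + 6))² = (-3 + 10)² = 7² = 49)
r(G) = G*(-2 + G) (r(G) = (-2 + G)*G = G*(-2 + G))
r(I(6)*(-4))*95 = ((49*(-4))*(-2 + 49*(-4)))*95 = -196*(-2 - 196)*95 = -196*(-198)*95 = 38808*95 = 3686760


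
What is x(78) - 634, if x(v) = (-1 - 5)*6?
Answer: -670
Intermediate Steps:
x(v) = -36 (x(v) = -6*6 = -36)
x(78) - 634 = -36 - 634 = -670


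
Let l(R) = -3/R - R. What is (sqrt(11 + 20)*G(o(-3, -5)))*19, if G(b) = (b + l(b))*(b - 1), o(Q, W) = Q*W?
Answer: -266*sqrt(31)/5 ≈ -296.21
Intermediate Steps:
l(R) = -R - 3/R
G(b) = -3*(-1 + b)/b (G(b) = (b + (-b - 3/b))*(b - 1) = (-3/b)*(-1 + b) = -3*(-1 + b)/b)
(sqrt(11 + 20)*G(o(-3, -5)))*19 = (sqrt(11 + 20)*(-3 + 3/((-3*(-5)))))*19 = (sqrt(31)*(-3 + 3/15))*19 = (sqrt(31)*(-3 + 3*(1/15)))*19 = (sqrt(31)*(-3 + 1/5))*19 = (sqrt(31)*(-14/5))*19 = -14*sqrt(31)/5*19 = -266*sqrt(31)/5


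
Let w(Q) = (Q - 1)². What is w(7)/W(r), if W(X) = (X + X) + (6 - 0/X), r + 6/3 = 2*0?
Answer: 18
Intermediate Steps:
r = -2 (r = -2 + 2*0 = -2 + 0 = -2)
W(X) = 6 + 2*X (W(X) = 2*X + (6 - 1*0) = 2*X + (6 + 0) = 2*X + 6 = 6 + 2*X)
w(Q) = (-1 + Q)²
w(7)/W(r) = (-1 + 7)²/(6 + 2*(-2)) = 6²/(6 - 4) = 36/2 = 36*(½) = 18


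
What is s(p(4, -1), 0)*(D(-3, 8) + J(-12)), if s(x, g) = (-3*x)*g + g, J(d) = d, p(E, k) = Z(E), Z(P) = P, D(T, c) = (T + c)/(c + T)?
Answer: 0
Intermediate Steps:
D(T, c) = 1 (D(T, c) = (T + c)/(T + c) = 1)
p(E, k) = E
s(x, g) = g - 3*g*x (s(x, g) = -3*g*x + g = g - 3*g*x)
s(p(4, -1), 0)*(D(-3, 8) + J(-12)) = (0*(1 - 3*4))*(1 - 12) = (0*(1 - 12))*(-11) = (0*(-11))*(-11) = 0*(-11) = 0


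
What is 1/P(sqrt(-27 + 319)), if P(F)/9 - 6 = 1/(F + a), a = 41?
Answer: 8375/454473 + 2*sqrt(73)/454473 ≈ 0.018466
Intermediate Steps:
P(F) = 54 + 9/(41 + F) (P(F) = 54 + 9/(F + 41) = 54 + 9/(41 + F))
1/P(sqrt(-27 + 319)) = 1/(9*(247 + 6*sqrt(-27 + 319))/(41 + sqrt(-27 + 319))) = 1/(9*(247 + 6*sqrt(292))/(41 + sqrt(292))) = 1/(9*(247 + 6*(2*sqrt(73)))/(41 + 2*sqrt(73))) = 1/(9*(247 + 12*sqrt(73))/(41 + 2*sqrt(73))) = (41 + 2*sqrt(73))/(9*(247 + 12*sqrt(73)))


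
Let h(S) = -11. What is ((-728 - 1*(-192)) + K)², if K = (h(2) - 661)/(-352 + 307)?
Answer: 61089856/225 ≈ 2.7151e+5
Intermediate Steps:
K = 224/15 (K = (-11 - 661)/(-352 + 307) = -672/(-45) = -672*(-1/45) = 224/15 ≈ 14.933)
((-728 - 1*(-192)) + K)² = ((-728 - 1*(-192)) + 224/15)² = ((-728 + 192) + 224/15)² = (-536 + 224/15)² = (-7816/15)² = 61089856/225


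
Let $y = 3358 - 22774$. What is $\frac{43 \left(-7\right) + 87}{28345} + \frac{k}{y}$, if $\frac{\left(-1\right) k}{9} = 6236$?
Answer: $\frac{132223313}{45862210} \approx 2.8831$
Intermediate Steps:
$k = -56124$ ($k = \left(-9\right) 6236 = -56124$)
$y = -19416$
$\frac{43 \left(-7\right) + 87}{28345} + \frac{k}{y} = \frac{43 \left(-7\right) + 87}{28345} - \frac{56124}{-19416} = \left(-301 + 87\right) \frac{1}{28345} - - \frac{4677}{1618} = \left(-214\right) \frac{1}{28345} + \frac{4677}{1618} = - \frac{214}{28345} + \frac{4677}{1618} = \frac{132223313}{45862210}$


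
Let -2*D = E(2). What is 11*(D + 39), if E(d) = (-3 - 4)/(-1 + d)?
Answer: 935/2 ≈ 467.50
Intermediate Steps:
E(d) = -7/(-1 + d)
D = 7/2 (D = -(-7)/(2*(-1 + 2)) = -(-7)/(2*1) = -(-7)/2 = -½*(-7) = 7/2 ≈ 3.5000)
11*(D + 39) = 11*(7/2 + 39) = 11*(85/2) = 935/2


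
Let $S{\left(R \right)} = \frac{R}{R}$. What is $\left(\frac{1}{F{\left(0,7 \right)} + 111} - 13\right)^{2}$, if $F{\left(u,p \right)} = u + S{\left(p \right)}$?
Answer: $\frac{2117025}{12544} \approx 168.77$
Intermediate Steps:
$S{\left(R \right)} = 1$
$F{\left(u,p \right)} = 1 + u$ ($F{\left(u,p \right)} = u + 1 = 1 + u$)
$\left(\frac{1}{F{\left(0,7 \right)} + 111} - 13\right)^{2} = \left(\frac{1}{\left(1 + 0\right) + 111} - 13\right)^{2} = \left(\frac{1}{1 + 111} - 13\right)^{2} = \left(\frac{1}{112} - 13\right)^{2} = \left(- \frac{1455}{112}\right)^{2} = \frac{2117025}{12544}$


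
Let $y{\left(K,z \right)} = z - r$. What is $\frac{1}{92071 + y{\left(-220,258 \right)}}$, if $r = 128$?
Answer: $\frac{1}{92201} \approx 1.0846 \cdot 10^{-5}$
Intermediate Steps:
$y{\left(K,z \right)} = -128 + z$ ($y{\left(K,z \right)} = z - 128 = -128 + z$)
$\frac{1}{92071 + y{\left(-220,258 \right)}} = \frac{1}{92071 + \left(-128 + 258\right)} = \frac{1}{92071 + 130} = \frac{1}{92201}$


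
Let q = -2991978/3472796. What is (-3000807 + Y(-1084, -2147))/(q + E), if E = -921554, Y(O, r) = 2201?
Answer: 5206773461188/1600186018481 ≈ 3.2539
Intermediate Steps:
q = -1495989/1736398 (q = -2991978*1/3472796 = -1495989/1736398 ≈ -0.86155)
(-3000807 + Y(-1084, -2147))/(q + E) = (-3000807 + 2201)/(-1495989/1736398 - 921554) = -2998606/(-1600186018481/1736398) = -2998606*(-1736398/1600186018481) = 5206773461188/1600186018481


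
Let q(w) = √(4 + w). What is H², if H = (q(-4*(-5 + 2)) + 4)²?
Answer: 4096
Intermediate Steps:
H = 64 (H = (√(4 - 4*(-5 + 2)) + 4)² = (√(4 - 4*(-3)) + 4)² = (√(4 + 12) + 4)² = (√16 + 4)² = (4 + 4)² = 8² = 64)
H² = 64² = 4096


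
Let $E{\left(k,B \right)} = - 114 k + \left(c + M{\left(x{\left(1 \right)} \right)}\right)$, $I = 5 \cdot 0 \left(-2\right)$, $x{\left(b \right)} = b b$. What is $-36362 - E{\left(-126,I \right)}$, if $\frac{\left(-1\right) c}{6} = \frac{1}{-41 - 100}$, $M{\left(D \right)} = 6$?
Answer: $- \frac{2384406}{47} \approx -50732.0$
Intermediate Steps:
$x{\left(b \right)} = b^{2}$
$I = 0$ ($I = 0 \left(-2\right) = 0$)
$c = \frac{2}{47}$ ($c = - \frac{6}{-41 - 100} = - \frac{6}{-141} = \left(-6\right) \left(- \frac{1}{141}\right) = \frac{2}{47} \approx 0.042553$)
$E{\left(k,B \right)} = \frac{284}{47} - 114 k$ ($E{\left(k,B \right)} = - 114 k + \left(\frac{2}{47} + 6\right) = - 114 k + \frac{284}{47} = \frac{284}{47} - 114 k$)
$-36362 - E{\left(-126,I \right)} = -36362 - \left(\frac{284}{47} - -14364\right) = -36362 - \left(\frac{284}{47} + 14364\right) = -36362 - \frac{675392}{47} = - \frac{2384406}{47}$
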